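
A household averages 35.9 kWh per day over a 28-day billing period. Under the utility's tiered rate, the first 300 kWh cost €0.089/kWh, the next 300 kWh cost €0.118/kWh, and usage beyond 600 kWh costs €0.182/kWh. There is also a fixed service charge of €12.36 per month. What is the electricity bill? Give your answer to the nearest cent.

€148.21

Usage = 35.9 kWh/day × 28 days = 1005.2 kWh
First 300 kWh × €0.089 = €26.70
Next 300 kWh × €0.118 = €35.40
Remaining 405.2 kWh × €0.182 = €73.75
Energy charge = €135.85; + service €12.36 = €148.21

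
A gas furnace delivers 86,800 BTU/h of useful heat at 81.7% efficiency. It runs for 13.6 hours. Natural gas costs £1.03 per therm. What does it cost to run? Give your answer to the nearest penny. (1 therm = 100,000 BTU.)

Heat delivered = 86,800 BTU/h × 13.6 h = 1,180,480 BTU
Gas input = 1,180,480 / 0.817 = 1,444,896 BTU
= 1,444,896 / 100,000 = 14.45 therm
Cost = 14.45 × £1.03/therm = £14.88

£14.88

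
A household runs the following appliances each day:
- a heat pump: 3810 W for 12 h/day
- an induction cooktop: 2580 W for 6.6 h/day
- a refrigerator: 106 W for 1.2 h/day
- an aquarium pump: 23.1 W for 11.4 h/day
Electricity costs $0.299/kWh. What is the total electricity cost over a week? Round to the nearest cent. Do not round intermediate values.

heat pump: 3810 W × 12 h × 7 d = 320,040 Wh = 320 kWh
induction cooktop: 2580 W × 6.6 h × 7 d = 119,196 Wh = 119.2 kWh
refrigerator: 106 W × 1.2 h × 7 d = 890 Wh = 0.8904 kWh
aquarium pump: 23.1 W × 11.4 h × 7 d = 1,843 Wh = 1.843 kWh
Total energy = 320 + 119.2 + 0.8904 + 1.843 = 442 kWh
Cost = 442 kWh × $0.299 = $132.15

$132.15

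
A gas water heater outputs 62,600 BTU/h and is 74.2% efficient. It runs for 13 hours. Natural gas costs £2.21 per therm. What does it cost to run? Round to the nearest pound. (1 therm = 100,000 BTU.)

Heat delivered = 62,600 BTU/h × 13 h = 813,800 BTU
Gas input = 813,800 / 0.742 = 1,096,765 BTU
= 1,096,765 / 100,000 = 10.97 therm
Cost = 10.97 × £2.21/therm = £24.24 ≈ £24

£24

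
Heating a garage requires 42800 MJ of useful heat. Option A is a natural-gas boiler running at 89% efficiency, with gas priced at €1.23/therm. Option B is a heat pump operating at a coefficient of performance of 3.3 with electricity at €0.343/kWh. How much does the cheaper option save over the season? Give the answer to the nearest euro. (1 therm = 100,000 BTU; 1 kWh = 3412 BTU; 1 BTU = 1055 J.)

Heat load = 42800 MJ = 42,800,000,000 J / 1055 = 40,568,720 BTU
Gas: input = 40,568,720 / 0.890 = 45,582,832 BTU = 455.8 therm → 455.8 × €1.23 = €560.67
Heat pump: 40,568,720 BTU / 3412 = 11,890 kWh heat; / 3.3 = 3,603 kWh in → × €0.343 = €1,235.84
Difference = |€560.67 − €1,235.84| = €675.17 ≈ €675

€675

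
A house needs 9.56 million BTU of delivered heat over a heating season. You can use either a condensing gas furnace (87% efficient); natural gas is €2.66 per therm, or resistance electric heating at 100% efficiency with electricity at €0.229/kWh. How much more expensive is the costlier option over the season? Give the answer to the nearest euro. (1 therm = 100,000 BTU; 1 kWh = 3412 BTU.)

€349

Heat load = 9.56 × 10⁶ BTU = 9,560,000 BTU
Gas: input = 9,560,000 / 0.87 = 10,988,506 BTU = 109.9 therm → 109.9 × €2.66 = €292.29
Electric: 9,560,000 BTU / 3412 = 2,802 kWh → × €0.229 = €641.63
Difference = |€292.29 − €641.63| = €349.34 ≈ €349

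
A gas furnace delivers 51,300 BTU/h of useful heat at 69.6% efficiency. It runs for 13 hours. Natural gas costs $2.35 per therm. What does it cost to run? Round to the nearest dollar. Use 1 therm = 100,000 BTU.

$23

Heat delivered = 51,300 BTU/h × 13 h = 666,900 BTU
Gas input = 666,900 / 0.696 = 958,190 BTU
= 958,190 / 100,000 = 9.582 therm
Cost = 9.582 × $2.35/therm = $22.52 ≈ $23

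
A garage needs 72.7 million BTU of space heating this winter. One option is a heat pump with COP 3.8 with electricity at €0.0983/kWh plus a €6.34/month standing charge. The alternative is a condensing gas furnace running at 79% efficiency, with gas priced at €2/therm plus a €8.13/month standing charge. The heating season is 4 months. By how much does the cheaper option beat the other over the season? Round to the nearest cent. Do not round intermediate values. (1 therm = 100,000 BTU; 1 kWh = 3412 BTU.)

Heat load = 72.7 × 10⁶ BTU = 72,700,000 BTU
Gas: input = 72,700,000 / 0.79 = 92,025,316 BTU = 920.3 therm → 920.3 × €2 = €1,840.51; + 4 × €8.13 standing = €1,873.03
Heat pump: 72,700,000 BTU / 3412 = 21,310 kWh heat; / 3.8 = 5,607 kWh in → × €0.0983 = €551.18; + 4 × €6.34 standing = €576.54
Difference = |€1,873.03 − €576.54| = €1,296.48

€1296.48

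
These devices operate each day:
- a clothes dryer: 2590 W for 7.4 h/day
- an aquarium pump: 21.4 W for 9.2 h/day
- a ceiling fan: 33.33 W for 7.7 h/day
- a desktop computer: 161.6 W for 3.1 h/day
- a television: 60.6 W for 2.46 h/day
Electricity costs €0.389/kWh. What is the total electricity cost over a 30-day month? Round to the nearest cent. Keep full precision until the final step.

clothes dryer: 2590 W × 7.4 h × 30 d = 574,980 Wh = 575 kWh
aquarium pump: 21.4 W × 9.2 h × 30 d = 5,906 Wh = 5.906 kWh
ceiling fan: 33.33 W × 7.7 h × 30 d = 7,699 Wh = 7.699 kWh
desktop computer: 161.6 W × 3.1 h × 30 d = 15,029 Wh = 15.03 kWh
television: 60.6 W × 2.46 h × 30 d = 4,472 Wh = 4.472 kWh
Total energy = 575 + 5.906 + 7.699 + 15.03 + 4.472 = 608.1 kWh
Cost = 608.1 kWh × €0.389 = €236.55

€236.55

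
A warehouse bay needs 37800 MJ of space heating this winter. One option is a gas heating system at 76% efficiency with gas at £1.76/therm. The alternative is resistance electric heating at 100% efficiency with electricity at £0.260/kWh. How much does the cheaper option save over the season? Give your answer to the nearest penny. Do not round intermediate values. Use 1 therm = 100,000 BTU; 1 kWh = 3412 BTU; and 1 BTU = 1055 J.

Heat load = 37800 MJ = 37,800,000,000 J / 1055 = 35,829,384 BTU
Gas: input = 35,829,384 / 0.76 = 47,143,926 BTU = 471.4 therm → 471.4 × £1.76 = £829.73
Electric: 35,829,384 BTU / 3412 = 10,500 kWh → × £0.260 = £2,730.26
Difference = |£829.73 − £2,730.26| = £1,900.52

£1900.52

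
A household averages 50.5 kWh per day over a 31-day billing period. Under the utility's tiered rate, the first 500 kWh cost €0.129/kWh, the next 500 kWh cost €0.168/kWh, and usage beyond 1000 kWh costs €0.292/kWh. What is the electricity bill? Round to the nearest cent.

€313.63

Usage = 50.5 kWh/day × 31 days = 1565.5 kWh
First 500 kWh × €0.129 = €64.50
Next 500 kWh × €0.168 = €84.00
Remaining 565.5 kWh × €0.292 = €165.13
Total = €313.63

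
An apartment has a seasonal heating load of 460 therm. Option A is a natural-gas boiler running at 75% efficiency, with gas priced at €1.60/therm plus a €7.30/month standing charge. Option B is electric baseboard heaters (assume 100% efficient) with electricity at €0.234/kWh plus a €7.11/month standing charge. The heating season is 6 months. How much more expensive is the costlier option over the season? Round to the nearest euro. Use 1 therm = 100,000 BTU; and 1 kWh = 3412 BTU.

Heat load = 460 therm × 100,000 = 46,000,000 BTU
Gas: input = 46,000,000 / 0.75 = 61,333,333 BTU = 613.3 therm → 613.3 × €1.60 = €981.33; + 6 × €7.30 standing = €1,025.13
Electric: 46,000,000 BTU / 3412 = 13,480 kWh → × €0.234 = €3,154.75; + 6 × €7.11 standing = €3,197.41
Difference = |€1,025.13 − €3,197.41| = €2,172.27 ≈ €2172

€2172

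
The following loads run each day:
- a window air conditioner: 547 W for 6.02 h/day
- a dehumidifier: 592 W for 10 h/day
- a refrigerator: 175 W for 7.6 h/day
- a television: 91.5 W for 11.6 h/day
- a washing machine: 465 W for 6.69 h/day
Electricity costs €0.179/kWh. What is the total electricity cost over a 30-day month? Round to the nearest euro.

€79

window air conditioner: 547 W × 6.02 h × 30 d = 98,788 Wh = 98.79 kWh
dehumidifier: 592 W × 10 h × 30 d = 177,600 Wh = 177.6 kWh
refrigerator: 175 W × 7.6 h × 30 d = 39,900 Wh = 39.9 kWh
television: 91.5 W × 11.6 h × 30 d = 31,842 Wh = 31.84 kWh
washing machine: 465 W × 6.69 h × 30 d = 93,326 Wh = 93.33 kWh
Total energy = 98.79 + 177.6 + 39.9 + 31.84 + 93.33 = 441.5 kWh
Cost = 441.5 kWh × €0.179 = €79.02 ≈ €79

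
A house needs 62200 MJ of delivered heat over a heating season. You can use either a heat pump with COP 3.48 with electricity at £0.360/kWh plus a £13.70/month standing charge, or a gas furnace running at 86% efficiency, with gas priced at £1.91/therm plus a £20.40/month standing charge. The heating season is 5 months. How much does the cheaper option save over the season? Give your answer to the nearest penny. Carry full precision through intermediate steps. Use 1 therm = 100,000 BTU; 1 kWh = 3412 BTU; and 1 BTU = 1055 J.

£444.62

Heat load = 62200 MJ = 62,200,000,000 J / 1055 = 58,957,346 BTU
Gas: input = 58,957,346 / 0.86 = 68,555,053 BTU = 685.6 therm → 685.6 × £1.91 = £1,309.40; + 5 × £20.40 standing = £1,411.40
Heat pump: 58,957,346 BTU / 3412 = 17,280 kWh heat; / 3.48 = 4,965 kWh in → × £0.360 = £1,787.53; + 5 × £13.70 standing = £1,856.03
Difference = |£1,411.40 − £1,856.03| = £444.62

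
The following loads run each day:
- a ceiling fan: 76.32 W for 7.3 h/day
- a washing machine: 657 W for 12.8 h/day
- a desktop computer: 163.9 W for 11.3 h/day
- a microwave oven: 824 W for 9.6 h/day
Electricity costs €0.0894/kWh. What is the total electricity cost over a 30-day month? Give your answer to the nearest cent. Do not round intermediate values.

€50.23

ceiling fan: 76.32 W × 7.3 h × 30 d = 16,714 Wh = 16.71 kWh
washing machine: 657 W × 12.8 h × 30 d = 252,288 Wh = 252.3 kWh
desktop computer: 163.9 W × 11.3 h × 30 d = 55,562 Wh = 55.56 kWh
microwave oven: 824 W × 9.6 h × 30 d = 237,312 Wh = 237.3 kWh
Total energy = 16.71 + 252.3 + 55.56 + 237.3 = 561.9 kWh
Cost = 561.9 kWh × €0.0894 = €50.23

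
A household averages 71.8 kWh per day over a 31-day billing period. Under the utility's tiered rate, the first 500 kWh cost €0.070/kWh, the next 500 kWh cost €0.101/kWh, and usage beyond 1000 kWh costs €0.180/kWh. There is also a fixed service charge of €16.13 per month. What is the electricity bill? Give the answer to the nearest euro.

Usage = 71.8 kWh/day × 31 days = 2225.8 kWh
First 500 kWh × €0.070 = €35.00
Next 500 kWh × €0.101 = €50.50
Remaining 1225.8 kWh × €0.180 = €220.64
Energy charge = €306.14; + service €16.13 = €322.27 ≈ €322

€322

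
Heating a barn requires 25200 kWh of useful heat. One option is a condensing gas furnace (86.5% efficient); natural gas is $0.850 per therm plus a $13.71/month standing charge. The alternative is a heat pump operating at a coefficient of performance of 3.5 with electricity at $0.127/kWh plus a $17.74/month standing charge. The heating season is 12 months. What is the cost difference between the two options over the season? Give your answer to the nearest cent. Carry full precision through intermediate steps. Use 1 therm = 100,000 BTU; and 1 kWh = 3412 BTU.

$117.85

Heat load = 25200 kWh × 3412 = 85,982,400 BTU
Gas: input = 85,982,400 / 0.865 = 99,401,618 BTU = 994 therm → 994 × $0.850 = $844.91; + 12 × $13.71 standing = $1,009.43
Heat pump: 85,982,400 BTU / 3412 = 25,200 kWh heat; / 3.5 = 7,200 kWh in → × $0.127 = $914.40; + 12 × $17.74 standing = $1,127.28
Difference = |$1,009.43 − $1,127.28| = $117.85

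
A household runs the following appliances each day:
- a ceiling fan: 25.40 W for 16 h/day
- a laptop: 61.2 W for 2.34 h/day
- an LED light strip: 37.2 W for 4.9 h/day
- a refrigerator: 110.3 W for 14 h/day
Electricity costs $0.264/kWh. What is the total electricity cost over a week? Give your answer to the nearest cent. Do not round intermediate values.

ceiling fan: 25.40 W × 16 h × 7 d = 2,845 Wh = 2.845 kWh
laptop: 61.2 W × 2.34 h × 7 d = 1,002 Wh = 1.002 kWh
LED light strip: 37.2 W × 4.9 h × 7 d = 1,276 Wh = 1.276 kWh
refrigerator: 110.3 W × 14 h × 7 d = 10,809 Wh = 10.81 kWh
Total energy = 2.845 + 1.002 + 1.276 + 10.81 = 15.93 kWh
Cost = 15.93 kWh × $0.264 = $4.21

$4.21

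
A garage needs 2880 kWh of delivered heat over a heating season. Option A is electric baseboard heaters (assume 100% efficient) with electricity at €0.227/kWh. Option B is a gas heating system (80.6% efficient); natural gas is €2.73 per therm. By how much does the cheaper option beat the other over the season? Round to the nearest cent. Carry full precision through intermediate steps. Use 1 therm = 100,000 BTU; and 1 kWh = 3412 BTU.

€320.92

Heat load = 2880 kWh × 3412 = 9,826,560 BTU
Gas: input = 9,826,560 / 0.806 = 12,191,762 BTU = 121.9 therm → 121.9 × €2.73 = €332.84
Electric: 9,826,560 BTU / 3412 = 2,880 kWh → × €0.227 = €653.76
Difference = |€332.84 − €653.76| = €320.92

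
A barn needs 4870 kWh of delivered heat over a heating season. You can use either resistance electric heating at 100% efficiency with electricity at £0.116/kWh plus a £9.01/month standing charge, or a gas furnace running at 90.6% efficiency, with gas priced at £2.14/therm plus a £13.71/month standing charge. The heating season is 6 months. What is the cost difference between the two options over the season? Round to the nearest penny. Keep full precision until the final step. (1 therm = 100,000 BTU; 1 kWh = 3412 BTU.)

£144.23

Heat load = 4870 kWh × 3412 = 16,616,440 BTU
Gas: input = 16,616,440 / 0.906 = 18,340,442 BTU = 183.4 therm → 183.4 × £2.14 = £392.49; + 6 × £13.71 standing = £474.75
Electric: 16,616,440 BTU / 3412 = 4,870 kWh → × £0.116 = £564.92; + 6 × £9.01 standing = £618.98
Difference = |£474.75 − £618.98| = £144.23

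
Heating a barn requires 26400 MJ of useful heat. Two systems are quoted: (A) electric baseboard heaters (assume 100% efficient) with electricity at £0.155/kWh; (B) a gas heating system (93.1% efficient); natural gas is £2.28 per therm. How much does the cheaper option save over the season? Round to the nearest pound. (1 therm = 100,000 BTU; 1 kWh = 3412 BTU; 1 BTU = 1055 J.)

£524

Heat load = 26400 MJ = 26,400,000,000 J / 1055 = 25,023,697 BTU
Gas: input = 25,023,697 / 0.931 = 26,878,299 BTU = 268.8 therm → 268.8 × £2.28 = £612.83
Electric: 25,023,697 BTU / 3412 = 7,334 kWh → × £0.155 = £1,136.77
Difference = |£612.83 − £1,136.77| = £523.95 ≈ £524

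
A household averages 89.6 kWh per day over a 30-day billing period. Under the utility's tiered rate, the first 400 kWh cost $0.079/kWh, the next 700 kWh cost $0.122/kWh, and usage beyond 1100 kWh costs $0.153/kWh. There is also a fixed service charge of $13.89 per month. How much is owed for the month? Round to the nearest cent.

Usage = 89.6 kWh/day × 30 days = 2688 kWh
First 400 kWh × $0.079 = $31.60
Next 700 kWh × $0.122 = $85.40
Remaining 1588 kWh × $0.153 = $242.96
Energy charge = $359.96; + service $13.89 = $373.85

$373.85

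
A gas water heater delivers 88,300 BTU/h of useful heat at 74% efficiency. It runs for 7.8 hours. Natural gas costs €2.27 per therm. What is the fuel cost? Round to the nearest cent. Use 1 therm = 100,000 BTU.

€21.13

Heat delivered = 88,300 BTU/h × 7.8 h = 688,740 BTU
Gas input = 688,740 / 0.74 = 930,730 BTU
= 930,730 / 100,000 = 9.307 therm
Cost = 9.307 × €2.27/therm = €21.13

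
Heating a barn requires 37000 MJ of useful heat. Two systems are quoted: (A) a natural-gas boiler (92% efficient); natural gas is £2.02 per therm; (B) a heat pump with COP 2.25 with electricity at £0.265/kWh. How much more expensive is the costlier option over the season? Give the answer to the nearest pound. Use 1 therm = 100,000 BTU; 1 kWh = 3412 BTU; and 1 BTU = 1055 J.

£441

Heat load = 37000 MJ = 37,000,000,000 J / 1055 = 35,071,090 BTU
Gas: input = 35,071,090 / 0.92 = 38,120,750 BTU = 381.2 therm → 381.2 × £2.02 = £770.04
Heat pump: 35,071,090 BTU / 3412 = 10,280 kWh heat; / 2.25 = 4,568 kWh in → × £0.265 = £1,210.61
Difference = |£770.04 − £1,210.61| = £440.57 ≈ £441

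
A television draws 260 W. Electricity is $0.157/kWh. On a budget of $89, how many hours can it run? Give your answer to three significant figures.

2180 h

Energy budget = $89 / $0.157 per kWh = 566.9 kWh = 566,879 Wh
Runtime = 566,879 Wh / 260 W = 2,180 h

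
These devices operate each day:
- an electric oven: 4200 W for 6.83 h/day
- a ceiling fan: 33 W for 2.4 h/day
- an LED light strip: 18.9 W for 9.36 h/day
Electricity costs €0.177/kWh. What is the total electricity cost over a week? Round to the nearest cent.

electric oven: 4200 W × 6.83 h × 7 d = 200,802 Wh = 200.8 kWh
ceiling fan: 33 W × 2.4 h × 7 d = 554 Wh = 0.5544 kWh
LED light strip: 18.9 W × 9.36 h × 7 d = 1,238 Wh = 1.238 kWh
Total energy = 200.8 + 0.5544 + 1.238 = 202.6 kWh
Cost = 202.6 kWh × €0.177 = €35.86

€35.86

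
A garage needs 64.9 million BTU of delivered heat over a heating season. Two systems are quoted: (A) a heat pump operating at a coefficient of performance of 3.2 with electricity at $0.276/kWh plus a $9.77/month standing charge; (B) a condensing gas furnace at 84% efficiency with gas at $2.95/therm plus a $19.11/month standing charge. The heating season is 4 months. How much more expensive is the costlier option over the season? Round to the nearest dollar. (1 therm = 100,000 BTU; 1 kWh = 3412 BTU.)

Heat load = 64.9 × 10⁶ BTU = 64,900,000 BTU
Gas: input = 64,900,000 / 0.84 = 77,261,905 BTU = 772.6 therm → 772.6 × $2.95 = $2,279.23; + 4 × $19.11 standing = $2,355.67
Heat pump: 64,900,000 BTU / 3412 = 19,020 kWh heat; / 3.2 = 5,944 kWh in → × $0.276 = $1,640.57; + 4 × $9.77 standing = $1,679.65
Difference = |$2,355.67 − $1,679.65| = $676.02 ≈ $676

$676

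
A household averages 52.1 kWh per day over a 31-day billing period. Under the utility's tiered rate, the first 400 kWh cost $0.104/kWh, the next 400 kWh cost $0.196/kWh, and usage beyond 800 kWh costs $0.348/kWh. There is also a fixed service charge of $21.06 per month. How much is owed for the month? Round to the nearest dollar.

$425

Usage = 52.1 kWh/day × 31 days = 1615.1 kWh
First 400 kWh × $0.104 = $41.60
Next 400 kWh × $0.196 = $78.40
Remaining 815.1 kWh × $0.348 = $283.65
Energy charge = $403.65; + service $21.06 = $424.71 ≈ $425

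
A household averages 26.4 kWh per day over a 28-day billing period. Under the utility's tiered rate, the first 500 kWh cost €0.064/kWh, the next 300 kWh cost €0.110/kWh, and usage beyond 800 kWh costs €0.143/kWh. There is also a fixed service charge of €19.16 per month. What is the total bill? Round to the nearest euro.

Usage = 26.4 kWh/day × 28 days = 739.2 kWh
First 500 kWh × €0.064 = €32.00
Next 239.2 kWh × €0.110 = €26.31
Remaining tier: 0 kWh (not reached)
Energy charge = €58.31; + service €19.16 = €77.47 ≈ €77

€77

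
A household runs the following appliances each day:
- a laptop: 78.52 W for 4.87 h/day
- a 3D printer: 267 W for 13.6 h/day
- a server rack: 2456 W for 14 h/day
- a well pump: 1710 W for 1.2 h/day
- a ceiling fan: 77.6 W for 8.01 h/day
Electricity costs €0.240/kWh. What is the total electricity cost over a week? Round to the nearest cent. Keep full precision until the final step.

laptop: 78.52 W × 4.87 h × 7 d = 2,677 Wh = 2.677 kWh
3D printer: 267 W × 13.6 h × 7 d = 25,418 Wh = 25.42 kWh
server rack: 2456 W × 14 h × 7 d = 240,688 Wh = 240.7 kWh
well pump: 1710 W × 1.2 h × 7 d = 14,364 Wh = 14.36 kWh
ceiling fan: 77.6 W × 8.01 h × 7 d = 4,351 Wh = 4.351 kWh
Total energy = 2.677 + 25.42 + 240.7 + 14.36 + 4.351 = 287.5 kWh
Cost = 287.5 kWh × €0.240 = €69.00

€69.00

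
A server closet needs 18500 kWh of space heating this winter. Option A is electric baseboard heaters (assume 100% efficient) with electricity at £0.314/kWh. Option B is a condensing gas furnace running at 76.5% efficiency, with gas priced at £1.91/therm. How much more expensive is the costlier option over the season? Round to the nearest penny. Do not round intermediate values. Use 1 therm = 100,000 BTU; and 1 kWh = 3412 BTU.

Heat load = 18500 kWh × 3412 = 63,122,000 BTU
Gas: input = 63,122,000 / 0.765 = 82,512,418 BTU = 825.1 therm → 825.1 × £1.91 = £1,575.99
Electric: 63,122,000 BTU / 3412 = 18,500 kWh → × £0.314 = £5,809.00
Difference = |£1,575.99 − £5,809.00| = £4,233.01

£4233.01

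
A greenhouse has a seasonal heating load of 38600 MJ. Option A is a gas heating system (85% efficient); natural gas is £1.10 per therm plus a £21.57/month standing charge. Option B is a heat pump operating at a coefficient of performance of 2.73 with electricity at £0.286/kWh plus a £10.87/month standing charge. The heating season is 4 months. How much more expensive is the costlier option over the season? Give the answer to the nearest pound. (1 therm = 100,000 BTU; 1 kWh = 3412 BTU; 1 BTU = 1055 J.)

£607

Heat load = 38600 MJ = 38,600,000,000 J / 1055 = 36,587,678 BTU
Gas: input = 36,587,678 / 0.85 = 43,044,327 BTU = 430.4 therm → 430.4 × £1.10 = £473.49; + 4 × £21.57 standing = £559.77
Heat pump: 36,587,678 BTU / 3412 = 10,720 kWh heat; / 2.73 = 3,928 kWh in → × £0.286 = £1,123.39; + 4 × £10.87 standing = £1,166.87
Difference = |£559.77 − £1,166.87| = £607.10 ≈ £607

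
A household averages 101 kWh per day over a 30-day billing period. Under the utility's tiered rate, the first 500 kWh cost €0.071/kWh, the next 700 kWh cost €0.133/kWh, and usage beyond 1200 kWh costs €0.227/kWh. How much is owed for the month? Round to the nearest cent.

Usage = 101 kWh/day × 30 days = 3030 kWh
First 500 kWh × €0.071 = €35.50
Next 700 kWh × €0.133 = €93.10
Remaining 1830 kWh × €0.227 = €415.41
Total = €544.01

€544.01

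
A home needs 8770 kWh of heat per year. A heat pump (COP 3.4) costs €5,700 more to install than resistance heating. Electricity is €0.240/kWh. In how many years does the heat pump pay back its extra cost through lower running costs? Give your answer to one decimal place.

Resistance: 8770 kWh × €0.240 = €2,104.80/yr
Heat pump: 8770 / 3.4 = 2579 kWh in → × €0.240 = €619.06/yr
Annual savings = €1,485.74
Payback = €5,700 / €1,485.74 = 3.84 years

3.8 years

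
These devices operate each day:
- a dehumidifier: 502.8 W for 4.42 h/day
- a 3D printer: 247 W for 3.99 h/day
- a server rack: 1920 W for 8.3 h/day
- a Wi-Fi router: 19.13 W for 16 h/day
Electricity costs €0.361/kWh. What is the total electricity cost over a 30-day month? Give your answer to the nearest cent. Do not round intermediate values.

dehumidifier: 502.8 W × 4.42 h × 30 d = 66,671 Wh = 66.67 kWh
3D printer: 247 W × 3.99 h × 30 d = 29,566 Wh = 29.57 kWh
server rack: 1920 W × 8.3 h × 30 d = 478,080 Wh = 478.1 kWh
Wi-Fi router: 19.13 W × 16 h × 30 d = 9,182 Wh = 9.182 kWh
Total energy = 66.67 + 29.57 + 478.1 + 9.182 = 583.5 kWh
Cost = 583.5 kWh × €0.361 = €210.64

€210.64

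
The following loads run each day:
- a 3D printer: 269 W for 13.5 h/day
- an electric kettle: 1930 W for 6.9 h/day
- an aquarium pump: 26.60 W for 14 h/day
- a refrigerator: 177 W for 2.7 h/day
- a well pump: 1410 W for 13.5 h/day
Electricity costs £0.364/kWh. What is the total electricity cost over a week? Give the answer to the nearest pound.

3D printer: 269 W × 13.5 h × 7 d = 25,420 Wh = 25.42 kWh
electric kettle: 1930 W × 6.9 h × 7 d = 93,219 Wh = 93.22 kWh
aquarium pump: 26.60 W × 14 h × 7 d = 2,607 Wh = 2.607 kWh
refrigerator: 177 W × 2.7 h × 7 d = 3,345 Wh = 3.345 kWh
well pump: 1410 W × 13.5 h × 7 d = 133,245 Wh = 133.2 kWh
Total energy = 25.42 + 93.22 + 2.607 + 3.345 + 133.2 = 257.8 kWh
Cost = 257.8 kWh × £0.364 = £93.85 ≈ £94

£94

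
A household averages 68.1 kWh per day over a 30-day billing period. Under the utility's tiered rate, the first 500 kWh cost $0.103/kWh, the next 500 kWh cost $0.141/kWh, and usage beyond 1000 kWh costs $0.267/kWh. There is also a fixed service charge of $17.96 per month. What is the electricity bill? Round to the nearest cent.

$418.44

Usage = 68.1 kWh/day × 30 days = 2043 kWh
First 500 kWh × $0.103 = $51.50
Next 500 kWh × $0.141 = $70.50
Remaining 1043 kWh × $0.267 = $278.48
Energy charge = $400.48; + service $17.96 = $418.44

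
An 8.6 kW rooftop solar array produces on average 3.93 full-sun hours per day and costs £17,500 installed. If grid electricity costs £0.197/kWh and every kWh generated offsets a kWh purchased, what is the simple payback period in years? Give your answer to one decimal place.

7.2 years

Daily generation = 8.6 kW × 3.93 h = 33.8 kWh
Annual generation = 33.8 × 365 = 12336 kWh
Annual savings = 12336 × £0.197 = £2,430.25
Payback = £17,500 / £2,430.25 = 7.2 years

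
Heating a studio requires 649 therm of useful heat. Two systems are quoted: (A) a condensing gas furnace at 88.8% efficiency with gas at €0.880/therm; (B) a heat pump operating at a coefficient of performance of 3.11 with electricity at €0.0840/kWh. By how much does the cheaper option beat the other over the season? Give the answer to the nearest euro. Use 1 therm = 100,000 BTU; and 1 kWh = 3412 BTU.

€129

Heat load = 649 therm × 100,000 = 64,900,000 BTU
Gas: input = 64,900,000 / 0.888 = 73,085,586 BTU = 730.9 therm → 730.9 × €0.880 = €643.15
Heat pump: 64,900,000 BTU / 3412 = 19,020 kWh heat; / 3.11 = 6,116 kWh in → × €0.0840 = €513.75
Difference = |€643.15 − €513.75| = €129.40 ≈ €129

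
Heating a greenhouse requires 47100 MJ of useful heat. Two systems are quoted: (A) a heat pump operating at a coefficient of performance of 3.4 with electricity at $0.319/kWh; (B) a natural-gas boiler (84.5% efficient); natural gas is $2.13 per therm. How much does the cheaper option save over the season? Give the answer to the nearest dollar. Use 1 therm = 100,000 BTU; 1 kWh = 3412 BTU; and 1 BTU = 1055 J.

Heat load = 47100 MJ = 47,100,000,000 J / 1055 = 44,644,550 BTU
Gas: input = 44,644,550 / 0.845 = 52,833,787 BTU = 528.3 therm → 528.3 × $2.13 = $1,125.36
Heat pump: 44,644,550 BTU / 3412 = 13,080 kWh heat; / 3.4 = 3,848 kWh in → × $0.319 = $1,227.64
Difference = |$1,125.36 − $1,227.64| = $102.28 ≈ $102

$102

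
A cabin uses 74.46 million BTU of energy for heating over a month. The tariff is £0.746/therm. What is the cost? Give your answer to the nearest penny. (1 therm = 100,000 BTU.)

74.46 million BTU × (10 therm/million BTU) = 744.6 therm
Cost = 744.6 therm × £0.746/therm = £555.47

£555.47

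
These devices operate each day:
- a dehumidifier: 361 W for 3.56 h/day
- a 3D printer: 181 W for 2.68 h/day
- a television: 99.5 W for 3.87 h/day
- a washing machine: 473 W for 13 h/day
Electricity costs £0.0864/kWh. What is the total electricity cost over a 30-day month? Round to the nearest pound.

dehumidifier: 361 W × 3.56 h × 30 d = 38,555 Wh = 38.55 kWh
3D printer: 181 W × 2.68 h × 30 d = 14,552 Wh = 14.55 kWh
television: 99.5 W × 3.87 h × 30 d = 11,552 Wh = 11.55 kWh
washing machine: 473 W × 13 h × 30 d = 184,470 Wh = 184.5 kWh
Total energy = 38.55 + 14.55 + 11.55 + 184.5 = 249.1 kWh
Cost = 249.1 kWh × £0.0864 = £21.52 ≈ £22

£22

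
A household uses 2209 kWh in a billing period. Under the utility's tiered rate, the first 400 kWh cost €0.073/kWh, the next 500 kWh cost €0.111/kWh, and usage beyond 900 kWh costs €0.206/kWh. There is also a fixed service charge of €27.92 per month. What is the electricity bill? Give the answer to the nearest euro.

First 400 kWh × €0.073 = €29.20
Next 500 kWh × €0.111 = €55.50
Remaining 1309 kWh × €0.206 = €269.65
Energy charge = €354.35; + service €27.92 = €382.27 ≈ €382

€382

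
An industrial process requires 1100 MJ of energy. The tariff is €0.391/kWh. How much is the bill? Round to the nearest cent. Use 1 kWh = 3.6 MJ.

€119.47

1100 MJ × (0.27778 kWh/MJ) = 305.6 kWh
Cost = 305.6 kWh × €0.391/kWh = €119.47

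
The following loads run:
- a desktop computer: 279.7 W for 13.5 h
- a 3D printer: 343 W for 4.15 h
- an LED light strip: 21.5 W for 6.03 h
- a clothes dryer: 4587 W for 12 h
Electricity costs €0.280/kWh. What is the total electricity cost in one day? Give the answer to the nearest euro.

€17

desktop computer: 279.7 W × 13.5 h = 3,776 Wh = 3.776 kWh
3D printer: 343 W × 4.15 h = 1,423 Wh = 1.423 kWh
LED light strip: 21.5 W × 6.03 h = 130 Wh = 0.1296 kWh
clothes dryer: 4587 W × 12 h = 55,044 Wh = 55.04 kWh
Total energy = 3.776 + 1.423 + 0.1296 + 55.04 = 60.37 kWh
Cost = 60.37 kWh × €0.280 = €16.90 ≈ €17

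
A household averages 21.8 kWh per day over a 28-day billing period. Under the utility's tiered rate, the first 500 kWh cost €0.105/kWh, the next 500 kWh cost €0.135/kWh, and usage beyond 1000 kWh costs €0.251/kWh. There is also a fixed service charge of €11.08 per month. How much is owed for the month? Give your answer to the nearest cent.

€78.48

Usage = 21.8 kWh/day × 28 days = 610.4 kWh
First 500 kWh × €0.105 = €52.50
Next 110.4 kWh × €0.135 = €14.90
Remaining tier: 0 kWh (not reached)
Energy charge = €67.40; + service €11.08 = €78.48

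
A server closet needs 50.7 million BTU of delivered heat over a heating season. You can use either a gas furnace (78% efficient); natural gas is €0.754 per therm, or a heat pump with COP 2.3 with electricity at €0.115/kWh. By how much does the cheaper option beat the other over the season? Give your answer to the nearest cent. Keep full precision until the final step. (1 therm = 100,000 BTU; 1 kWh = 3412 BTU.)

€252.87

Heat load = 50.7 × 10⁶ BTU = 50,700,000 BTU
Gas: input = 50,700,000 / 0.78 = 65,000,000 BTU = 650 therm → 650 × €0.754 = €490.10
Heat pump: 50,700,000 BTU / 3412 = 14,860 kWh heat; / 2.3 = 6,461 kWh in → × €0.115 = €742.97
Difference = |€490.10 − €742.97| = €252.87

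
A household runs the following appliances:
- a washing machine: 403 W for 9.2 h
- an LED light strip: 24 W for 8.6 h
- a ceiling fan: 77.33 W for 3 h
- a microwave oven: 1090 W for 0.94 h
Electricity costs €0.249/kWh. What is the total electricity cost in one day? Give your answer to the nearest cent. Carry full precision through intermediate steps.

washing machine: 403 W × 9.2 h = 3,708 Wh = 3.708 kWh
LED light strip: 24 W × 8.6 h = 206 Wh = 0.2064 kWh
ceiling fan: 77.33 W × 3 h = 232 Wh = 0.232 kWh
microwave oven: 1090 W × 0.94 h = 1,025 Wh = 1.025 kWh
Total energy = 3.708 + 0.2064 + 0.232 + 1.025 = 5.171 kWh
Cost = 5.171 kWh × €0.249 = €1.29

€1.29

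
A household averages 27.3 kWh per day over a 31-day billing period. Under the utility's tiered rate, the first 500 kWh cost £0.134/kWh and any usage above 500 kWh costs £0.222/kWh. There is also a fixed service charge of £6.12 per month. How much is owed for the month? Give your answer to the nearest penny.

£150.00

Usage = 27.3 kWh/day × 31 days = 846.3 kWh
First 500 kWh × £0.134 = £67.00
Remaining 346.3 kWh × £0.222 = £76.88
Energy charge = £143.88; + service £6.12 = £150.00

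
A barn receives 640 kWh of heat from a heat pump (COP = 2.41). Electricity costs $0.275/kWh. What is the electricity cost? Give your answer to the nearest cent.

$73.03

Electrical input = 640 kWh / 2.41 = 265.6 kWh
Cost = 265.6 × $0.275/kWh = $73.03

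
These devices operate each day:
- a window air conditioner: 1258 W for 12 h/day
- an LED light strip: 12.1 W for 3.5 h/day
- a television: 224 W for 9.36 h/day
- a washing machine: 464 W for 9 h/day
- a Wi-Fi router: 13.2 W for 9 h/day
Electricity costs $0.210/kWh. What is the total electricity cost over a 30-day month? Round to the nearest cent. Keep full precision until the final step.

$135.64

window air conditioner: 1258 W × 12 h × 30 d = 452,880 Wh = 452.9 kWh
LED light strip: 12.1 W × 3.5 h × 30 d = 1,270 Wh = 1.27 kWh
television: 224 W × 9.36 h × 30 d = 62,899 Wh = 62.9 kWh
washing machine: 464 W × 9 h × 30 d = 125,280 Wh = 125.3 kWh
Wi-Fi router: 13.2 W × 9 h × 30 d = 3,564 Wh = 3.564 kWh
Total energy = 452.9 + 1.27 + 62.9 + 125.3 + 3.564 = 645.9 kWh
Cost = 645.9 kWh × $0.210 = $135.64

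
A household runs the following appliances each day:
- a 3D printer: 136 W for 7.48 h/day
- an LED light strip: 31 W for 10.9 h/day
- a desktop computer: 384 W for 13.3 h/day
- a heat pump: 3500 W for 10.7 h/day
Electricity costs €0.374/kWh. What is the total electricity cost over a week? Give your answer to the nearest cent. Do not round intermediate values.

€114.96

3D printer: 136 W × 7.48 h × 7 d = 7,121 Wh = 7.121 kWh
LED light strip: 31 W × 10.9 h × 7 d = 2,365 Wh = 2.365 kWh
desktop computer: 384 W × 13.3 h × 7 d = 35,750 Wh = 35.75 kWh
heat pump: 3500 W × 10.7 h × 7 d = 262,150 Wh = 262.1 kWh
Total energy = 7.121 + 2.365 + 35.75 + 262.1 = 307.4 kWh
Cost = 307.4 kWh × €0.374 = €114.96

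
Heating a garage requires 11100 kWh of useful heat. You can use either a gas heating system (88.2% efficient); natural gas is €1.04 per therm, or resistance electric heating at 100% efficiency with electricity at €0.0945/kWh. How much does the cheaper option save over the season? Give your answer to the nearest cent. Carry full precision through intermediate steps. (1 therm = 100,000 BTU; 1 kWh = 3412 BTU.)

€602.37

Heat load = 11100 kWh × 3412 = 37,873,200 BTU
Gas: input = 37,873,200 / 0.882 = 42,940,136 BTU = 429.4 therm → 429.4 × €1.04 = €446.58
Electric: 37,873,200 BTU / 3412 = 11,100 kWh → × €0.0945 = €1,048.95
Difference = |€446.58 − €1,048.95| = €602.37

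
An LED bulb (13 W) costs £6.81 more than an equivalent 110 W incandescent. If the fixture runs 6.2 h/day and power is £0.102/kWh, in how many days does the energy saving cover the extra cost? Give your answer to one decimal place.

111.0 days

Power saved = 110 − 13 = 97 W
Daily energy saved = 97 W × 6.2 h = 601.4 Wh = 0.6014 kWh
Daily savings = 0.6014 × £0.102 = £0.0613
Payback = £6.81 / £0.0613 per day = 111 days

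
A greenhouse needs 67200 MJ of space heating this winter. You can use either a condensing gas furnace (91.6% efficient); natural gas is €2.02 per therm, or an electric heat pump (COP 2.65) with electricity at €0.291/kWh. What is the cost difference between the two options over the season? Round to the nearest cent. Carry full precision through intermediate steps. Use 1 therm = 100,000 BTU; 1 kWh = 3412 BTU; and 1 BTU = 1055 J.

Heat load = 67200 MJ = 67,200,000,000 J / 1055 = 63,696,682 BTU
Gas: input = 63,696,682 / 0.916 = 69,537,863 BTU = 695.4 therm → 695.4 × €2.02 = €1,404.66
Heat pump: 63,696,682 BTU / 3412 = 18,670 kWh heat; / 2.65 = 7,045 kWh in → × €0.291 = €2,050.00
Difference = |€1,404.66 − €2,050.00| = €645.34

€645.34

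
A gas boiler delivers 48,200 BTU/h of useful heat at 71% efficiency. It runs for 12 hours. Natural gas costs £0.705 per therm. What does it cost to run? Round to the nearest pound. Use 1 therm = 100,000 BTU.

Heat delivered = 48,200 BTU/h × 12 h = 578,400 BTU
Gas input = 578,400 / 0.71 = 814,648 BTU
= 814,648 / 100,000 = 8.146 therm
Cost = 8.146 × £0.705/therm = £5.74 ≈ £6

£6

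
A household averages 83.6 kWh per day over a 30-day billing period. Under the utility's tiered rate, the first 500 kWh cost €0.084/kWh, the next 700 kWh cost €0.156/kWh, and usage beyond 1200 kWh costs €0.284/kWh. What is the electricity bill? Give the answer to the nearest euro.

Usage = 83.6 kWh/day × 30 days = 2508 kWh
First 500 kWh × €0.084 = €42.00
Next 700 kWh × €0.156 = €109.20
Remaining 1308 kWh × €0.284 = €371.47
Total = €522.67 ≈ €523

€523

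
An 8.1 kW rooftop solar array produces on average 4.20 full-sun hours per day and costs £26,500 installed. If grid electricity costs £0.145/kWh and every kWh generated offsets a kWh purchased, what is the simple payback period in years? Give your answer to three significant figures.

Daily generation = 8.1 kW × 4.20 h = 34.02 kWh
Annual generation = 34.02 × 365 = 12417 kWh
Annual savings = 12417 × £0.145 = £1,800.51
Payback = £26,500 / £1,800.51 = 14.7 years

14.7 years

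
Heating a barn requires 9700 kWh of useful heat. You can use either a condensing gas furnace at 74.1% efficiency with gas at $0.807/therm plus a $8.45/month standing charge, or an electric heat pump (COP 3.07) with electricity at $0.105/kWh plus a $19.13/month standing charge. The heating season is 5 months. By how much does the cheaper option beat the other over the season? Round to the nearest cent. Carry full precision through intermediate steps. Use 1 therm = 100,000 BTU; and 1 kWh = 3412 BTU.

$24.72

Heat load = 9700 kWh × 3412 = 33,096,400 BTU
Gas: input = 33,096,400 / 0.741 = 44,664,507 BTU = 446.6 therm → 446.6 × $0.807 = $360.44; + 5 × $8.45 standing = $402.69
Heat pump: 33,096,400 BTU / 3412 = 9,700 kWh heat; / 3.07 = 3,160 kWh in → × $0.105 = $331.76; + 5 × $19.13 standing = $427.41
Difference = |$402.69 − $427.41| = $24.72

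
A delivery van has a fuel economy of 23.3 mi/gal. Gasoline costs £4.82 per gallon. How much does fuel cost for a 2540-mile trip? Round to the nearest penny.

£525.44

Fuel = 2540 mi / 23.3 mpg = 109 gal
Cost = 109 gal × £4.82/gal = £525.44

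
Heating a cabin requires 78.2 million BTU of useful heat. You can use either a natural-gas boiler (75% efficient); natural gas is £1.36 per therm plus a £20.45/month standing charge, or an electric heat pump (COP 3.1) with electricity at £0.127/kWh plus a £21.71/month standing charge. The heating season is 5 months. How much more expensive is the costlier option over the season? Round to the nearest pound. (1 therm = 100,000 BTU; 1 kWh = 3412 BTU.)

Heat load = 78.2 × 10⁶ BTU = 78,200,000 BTU
Gas: input = 78,200,000 / 0.75 = 104,266,667 BTU = 1,043 therm → 1,043 × £1.36 = £1,418.03; + 5 × £20.45 standing = £1,520.28
Heat pump: 78,200,000 BTU / 3412 = 22,920 kWh heat; / 3.1 = 7,393 kWh in → × £0.127 = £938.94; + 5 × £21.71 standing = £1,047.49
Difference = |£1,520.28 − £1,047.49| = £472.78 ≈ £473

£473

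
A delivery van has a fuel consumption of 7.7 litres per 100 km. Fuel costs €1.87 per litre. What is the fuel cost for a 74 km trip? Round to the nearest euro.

€11

Fuel = 7.7 L/100 km × 74 km / 100 = 5.698 L
Cost = 5.698 L × €1.87/L = €10.66 ≈ €11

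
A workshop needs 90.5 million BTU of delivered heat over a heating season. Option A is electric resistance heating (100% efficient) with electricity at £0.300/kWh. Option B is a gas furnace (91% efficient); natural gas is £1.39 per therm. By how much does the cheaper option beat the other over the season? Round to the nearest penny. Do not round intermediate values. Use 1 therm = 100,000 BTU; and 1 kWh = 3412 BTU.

Heat load = 90.5 × 10⁶ BTU = 90,500,000 BTU
Gas: input = 90,500,000 / 0.91 = 99,450,549 BTU = 994.5 therm → 994.5 × £1.39 = £1,382.36
Electric: 90,500,000 BTU / 3412 = 26,520 kWh → × £0.300 = £7,957.21
Difference = |£1,382.36 − £7,957.21| = £6,574.85

£6574.85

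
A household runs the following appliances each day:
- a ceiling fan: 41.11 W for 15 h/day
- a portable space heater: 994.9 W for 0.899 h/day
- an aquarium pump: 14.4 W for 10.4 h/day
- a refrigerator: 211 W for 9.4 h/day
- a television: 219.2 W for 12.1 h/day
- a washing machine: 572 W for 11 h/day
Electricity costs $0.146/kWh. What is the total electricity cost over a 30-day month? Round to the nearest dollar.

ceiling fan: 41.11 W × 15 h × 30 d = 18,500 Wh = 18.5 kWh
portable space heater: 994.9 W × 0.899 h × 30 d = 26,832 Wh = 26.83 kWh
aquarium pump: 14.4 W × 10.4 h × 30 d = 4,493 Wh = 4.493 kWh
refrigerator: 211 W × 9.4 h × 30 d = 59,502 Wh = 59.5 kWh
television: 219.2 W × 12.1 h × 30 d = 79,570 Wh = 79.57 kWh
washing machine: 572 W × 11 h × 30 d = 188,760 Wh = 188.8 kWh
Total energy = 18.5 + 26.83 + 4.493 + 59.5 + 79.57 + 188.8 = 377.7 kWh
Cost = 377.7 kWh × $0.146 = $55.14 ≈ $55

$55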